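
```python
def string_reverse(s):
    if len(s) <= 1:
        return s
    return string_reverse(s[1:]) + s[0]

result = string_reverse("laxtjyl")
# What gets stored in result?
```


string_reverse("laxtjyl")
= string_reverse("axtjyl") + "l"
= string_reverse("xtjyl") + "a" + "l"
= string_reverse("tjyl") + "x" + "a" + "l"
= string_reverse("jyl") + "t" + "x" + "a" + "l"
= string_reverse("yl") + "j" + "t" + "x" + "a" + "l"
= string_reverse("l") + "y" + "j" + "t" + "x" + "a" + "l"
= "l" + "y" + "j" + "t" + "x" + "a" + "l"
= "lyjtxal"


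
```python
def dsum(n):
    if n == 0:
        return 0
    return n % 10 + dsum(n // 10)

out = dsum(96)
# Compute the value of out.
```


dsum(96)
= 6 + dsum(9)
= 6 + 9 + dsum(0)
= 6 + 9 + 0
= 15


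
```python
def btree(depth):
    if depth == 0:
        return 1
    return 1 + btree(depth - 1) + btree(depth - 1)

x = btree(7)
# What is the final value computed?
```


btree(7)
= 1 + btree(6) + btree(6)
= 1 + 2 * btree(6)
btree(k) = 2^(k+1) - 1
btree(0) = 1
btree(1) = 3
btree(2) = 7
btree(3) = 15
btree(4) = 31
btree(7) = 2^8 - 1 = 255


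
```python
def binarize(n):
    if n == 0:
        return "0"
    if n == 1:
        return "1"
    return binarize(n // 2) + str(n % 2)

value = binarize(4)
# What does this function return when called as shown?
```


binarize(4)
= binarize(2) + "0"
= binarize(1) + "0" + "0"
= "1" + "0" + "0"
= "100"


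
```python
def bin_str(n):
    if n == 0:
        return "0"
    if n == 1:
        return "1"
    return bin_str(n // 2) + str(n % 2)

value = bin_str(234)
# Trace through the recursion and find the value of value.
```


bin_str(234)
= bin_str(117) + "0"
= bin_str(58) + "1" + "0"
= bin_str(29) + "0" + "1" + "0"
= bin_str(14) + "1" + "0" + "1" + "0"
= bin_str(7) + "0" + "1" + "0" + "1" + "0"
= bin_str(3) + "1" + "0" + "1" + "0" + "1" + "0"
= bin_str(1) + "1" + "1" + "0" + "1" + "0" + "1" + "0"
= "1" + "1" + "1" + "0" + "1" + "0" + "1" + "0"
= "11101010"


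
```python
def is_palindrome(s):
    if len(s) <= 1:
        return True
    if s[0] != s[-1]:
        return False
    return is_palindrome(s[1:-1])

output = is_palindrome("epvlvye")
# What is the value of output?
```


is_palindrome("epvlvye")
"epvlvye": s[0]='e' == s[-1]='e' -> is_palindrome("pvlvy")
"pvlvy": s[0]='p' != s[-1]='y' -> False
= False


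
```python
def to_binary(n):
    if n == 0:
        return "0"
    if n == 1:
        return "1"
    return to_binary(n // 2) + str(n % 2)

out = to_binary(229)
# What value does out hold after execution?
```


to_binary(229)
= to_binary(114) + "1"
= to_binary(57) + "0" + "1"
= to_binary(28) + "1" + "0" + "1"
= to_binary(14) + "0" + "1" + "0" + "1"
= to_binary(7) + "0" + "0" + "1" + "0" + "1"
= to_binary(3) + "1" + "0" + "0" + "1" + "0" + "1"
= to_binary(1) + "1" + "1" + "0" + "0" + "1" + "0" + "1"
= "1" + "1" + "1" + "0" + "0" + "1" + "0" + "1"
= "11100101"


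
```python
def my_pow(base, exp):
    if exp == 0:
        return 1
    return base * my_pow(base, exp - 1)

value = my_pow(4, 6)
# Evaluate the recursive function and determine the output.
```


my_pow(4, 6)
= 4 * my_pow(4, 5)
= 4 * 4 * my_pow(4, 4)
= 4 * 4 * 4 * my_pow(4, 3)
= 4 * 4 * 4 * 4 * my_pow(4, 2)
= 4 * 4 * 4 * 4 * 4 * my_pow(4, 1)
= 4 * 4 * 4 * 4 * 4 * 4 * my_pow(4, 0)
= 4 * 4 * 4 * 4 * 4 * 4 * 1
= 4096


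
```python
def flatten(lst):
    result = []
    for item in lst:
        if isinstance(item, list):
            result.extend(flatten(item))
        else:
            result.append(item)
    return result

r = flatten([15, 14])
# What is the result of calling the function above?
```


flatten([15, 14])
Processing each element:
  15 is not a list -> append 15
  14 is not a list -> append 14
= [15, 14]


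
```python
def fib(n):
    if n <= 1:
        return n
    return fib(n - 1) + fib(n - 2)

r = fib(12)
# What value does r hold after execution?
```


fib(12)
= fib(11) + fib(10)
= (fib(10) + fib(9)) + fib(10)
Computing bottom-up: fib(0)=0, fib(1)=1, fib(2)=1, fib(3)=2, fib(4)=3, fib(5)=5, fib(6)=8, fib(7)=13, fib(8)=21, fib(9)=34, fib(10)=55, fib(11)=89, fib(12)=144
= 144


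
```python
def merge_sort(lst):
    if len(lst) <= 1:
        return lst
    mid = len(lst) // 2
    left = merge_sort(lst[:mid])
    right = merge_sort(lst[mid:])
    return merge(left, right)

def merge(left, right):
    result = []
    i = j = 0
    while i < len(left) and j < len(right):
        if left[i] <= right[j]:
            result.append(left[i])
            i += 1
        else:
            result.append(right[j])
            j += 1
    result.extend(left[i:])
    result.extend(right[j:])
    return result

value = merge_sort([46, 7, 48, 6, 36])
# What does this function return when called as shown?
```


merge_sort([46, 7, 48, 6, 36])
Split into [46, 7] and [48, 6, 36]
Left sorted: [7, 46]
Right sorted: [6, 36, 48]
Merge [7, 46] and [6, 36, 48]
= [6, 7, 36, 46, 48]


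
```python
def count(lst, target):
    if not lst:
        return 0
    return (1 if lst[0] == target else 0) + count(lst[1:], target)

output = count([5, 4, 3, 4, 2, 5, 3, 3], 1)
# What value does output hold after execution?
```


count([5, 4, 3, 4, 2, 5, 3, 3], 1)
lst[0]=5 != 1: 0 + count([4, 3, 4, 2, 5, 3, 3], 1)
lst[0]=4 != 1: 0 + count([3, 4, 2, 5, 3, 3], 1)
lst[0]=3 != 1: 0 + count([4, 2, 5, 3, 3], 1)
lst[0]=4 != 1: 0 + count([2, 5, 3, 3], 1)
lst[0]=2 != 1: 0 + count([5, 3, 3], 1)
lst[0]=5 != 1: 0 + count([3, 3], 1)
lst[0]=3 != 1: 0 + count([3], 1)
lst[0]=3 != 1: 0 + count([], 1)
= 0


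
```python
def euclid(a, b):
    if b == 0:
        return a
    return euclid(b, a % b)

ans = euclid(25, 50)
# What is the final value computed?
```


euclid(25, 50)
= euclid(50, 25 % 50) = euclid(50, 25)
= euclid(25, 50 % 25) = euclid(25, 0)
b == 0, return a = 25


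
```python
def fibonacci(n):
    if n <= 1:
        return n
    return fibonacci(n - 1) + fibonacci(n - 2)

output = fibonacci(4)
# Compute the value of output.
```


fibonacci(4)
= fibonacci(3) + fibonacci(2)
= (fibonacci(2) + fibonacci(1)) + fibonacci(2)
Computing bottom-up: fibonacci(0)=0, fibonacci(1)=1, fibonacci(2)=1, fibonacci(3)=2, fibonacci(4)=3
= 3


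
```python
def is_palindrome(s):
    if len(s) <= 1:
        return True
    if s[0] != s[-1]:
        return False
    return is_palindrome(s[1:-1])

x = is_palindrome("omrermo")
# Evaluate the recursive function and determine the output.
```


is_palindrome("omrermo")
"omrermo": s[0]='o' == s[-1]='o' -> is_palindrome("mrerm")
"mrerm": s[0]='m' == s[-1]='m' -> is_palindrome("rer")
"rer": s[0]='r' == s[-1]='r' -> is_palindrome("e")
"e": len <= 1 -> True
= True


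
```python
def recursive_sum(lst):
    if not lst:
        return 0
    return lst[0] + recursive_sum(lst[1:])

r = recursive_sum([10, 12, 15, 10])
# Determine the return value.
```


recursive_sum([10, 12, 15, 10])
= 10 + recursive_sum([12, 15, 10])
= 10 + 12 + recursive_sum([15, 10])
= 10 + 12 + 15 + recursive_sum([10])
= 10 + 12 + 15 + 10 + recursive_sum([])
= 10 + 12 + 15 + 10 + 0
= 47


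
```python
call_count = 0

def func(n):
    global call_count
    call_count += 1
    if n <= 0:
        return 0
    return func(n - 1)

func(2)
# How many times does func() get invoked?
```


func(2) calls func(1) calls ... calls func(0)
Total calls: 2 + 1 (for base case) = 3


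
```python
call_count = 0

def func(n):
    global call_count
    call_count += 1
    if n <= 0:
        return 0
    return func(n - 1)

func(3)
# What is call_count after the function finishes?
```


func(3) calls func(2) calls ... calls func(0)
Total calls: 3 + 1 (for base case) = 4


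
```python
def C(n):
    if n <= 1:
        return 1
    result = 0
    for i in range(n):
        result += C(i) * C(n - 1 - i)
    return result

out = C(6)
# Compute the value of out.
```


C(6)
= sum of C(i) * C(6-1-i) for i in 0..5
First compute sub-values bottom-up:
  C(0) = 1, C(1) = 1
  C(2) = 1*1 + 1*1 = 2
  C(3) = 1*2 + 1*1 + 2*1 = 5
  C(4) = 1*5 + 1*2 + 2*1 + 5*1 = 14
  C(5) = 1*14 + 1*5 + 2*2 + 5*1 + 14*1 = 42
Now C(6):
  C(0)*C(5) = 1*42 = 42
  C(1)*C(4) = 1*14 = 14
  C(2)*C(3) = 2*5 = 10
  C(3)*C(2) = 5*2 = 10
  C(4)*C(1) = 14*1 = 14
  C(5)*C(0) = 42*1 = 42
= 42 + 14 + 10 + 10 + 14 + 42
= 132


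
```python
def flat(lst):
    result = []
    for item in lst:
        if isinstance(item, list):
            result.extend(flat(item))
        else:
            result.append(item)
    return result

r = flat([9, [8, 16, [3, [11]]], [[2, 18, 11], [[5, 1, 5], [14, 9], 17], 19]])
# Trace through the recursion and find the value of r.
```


flat([9, [8, 16, [3, [11]]], [[2, 18, 11], [[5, 1, 5], [14, 9], 17], 19]])
Processing each element:
  9 is not a list -> append 9
  [8, 16, [3, [11]]] is a list -> flat recursively -> [8, 16, 3, 11]
  [[2, 18, 11], [[5, 1, 5], [14, 9], 17], 19] is a list -> flat recursively -> [2, 18, 11, 5, 1, 5, 14, 9, 17, 19]
= [9, 8, 16, 3, 11, 2, 18, 11, 5, 1, 5, 14, 9, 17, 19]


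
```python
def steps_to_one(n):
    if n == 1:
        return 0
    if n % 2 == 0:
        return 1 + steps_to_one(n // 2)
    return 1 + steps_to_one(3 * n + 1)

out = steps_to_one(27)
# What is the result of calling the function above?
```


steps_to_one(27)
27 is odd -> 3*27+1 = 82 -> steps_to_one(82)
82 is even -> steps_to_one(41)
41 is odd -> 3*41+1 = 124 -> steps_to_one(124)
124 is even -> steps_to_one(62)
62 is even -> steps_to_one(31)
31 is odd -> 3*31+1 = 94 -> steps_to_one(94)
94 is even -> steps_to_one(47)
47 is odd -> 3*47+1 = 142 -> steps_to_one(142)
142 is even -> steps_to_one(71)
71 is odd -> 3*71+1 = 214 -> steps_to_one(214)
214 is even -> steps_to_one(107)
107 is odd -> 3*107+1 = 322 -> steps_to_one(322)
322 is even -> steps_to_one(161)
161 is odd -> 3*161+1 = 484 -> steps_to_one(484)
484 is even -> steps_to_one(242)
242 is even -> steps_to_one(121)
121 is odd -> 3*121+1 = 364 -> steps_to_one(364)
364 is even -> steps_to_one(182)
182 is even -> steps_to_one(91)
91 is odd -> 3*91+1 = 274 -> steps_to_one(274)
274 is even -> steps_to_one(137)
137 is odd -> 3*137+1 = 412 -> steps_to_one(412)
412 is even -> steps_to_one(206)
206 is even -> steps_to_one(103)
103 is odd -> 3*103+1 = 310 -> steps_to_one(310)
310 is even -> steps_to_one(155)
155 is odd -> 3*155+1 = 466 -> steps_to_one(466)
466 is even -> steps_to_one(233)
233 is odd -> 3*233+1 = 700 -> steps_to_one(700)
700 is even -> steps_to_one(350)
350 is even -> steps_to_one(175)
175 is odd -> 3*175+1 = 526 -> steps_to_one(526)
526 is even -> steps_to_one(263)
263 is odd -> 3*263+1 = 790 -> steps_to_one(790)
790 is even -> steps_to_one(395)
395 is odd -> 3*395+1 = 1186 -> steps_to_one(1186)
1186 is even -> steps_to_one(593)
593 is odd -> 3*593+1 = 1780 -> steps_to_one(1780)
1780 is even -> steps_to_one(890)
890 is even -> steps_to_one(445)
445 is odd -> 3*445+1 = 1336 -> steps_to_one(1336)
1336 is even -> steps_to_one(668)
668 is even -> steps_to_one(334)
334 is even -> steps_to_one(167)
167 is odd -> 3*167+1 = 502 -> steps_to_one(502)
502 is even -> steps_to_one(251)
251 is odd -> 3*251+1 = 754 -> steps_to_one(754)
754 is even -> steps_to_one(377)
377 is odd -> 3*377+1 = 1132 -> steps_to_one(1132)
1132 is even -> steps_to_one(566)
566 is even -> steps_to_one(283)
283 is odd -> 3*283+1 = 850 -> steps_to_one(850)
850 is even -> steps_to_one(425)
425 is odd -> 3*425+1 = 1276 -> steps_to_one(1276)
1276 is even -> steps_to_one(638)
638 is even -> steps_to_one(319)
319 is odd -> 3*319+1 = 958 -> steps_to_one(958)
958 is even -> steps_to_one(479)
479 is odd -> 3*479+1 = 1438 -> steps_to_one(1438)
1438 is even -> steps_to_one(719)
719 is odd -> 3*719+1 = 2158 -> steps_to_one(2158)
2158 is even -> steps_to_one(1079)
1079 is odd -> 3*1079+1 = 3238 -> steps_to_one(3238)
3238 is even -> steps_to_one(1619)
1619 is odd -> 3*1619+1 = 4858 -> steps_to_one(4858)
4858 is even -> steps_to_one(2429)
2429 is odd -> 3*2429+1 = 7288 -> steps_to_one(7288)
7288 is even -> steps_to_one(3644)
3644 is even -> steps_to_one(1822)
1822 is even -> steps_to_one(911)
911 is odd -> 3*911+1 = 2734 -> steps_to_one(2734)
2734 is even -> steps_to_one(1367)
1367 is odd -> 3*1367+1 = 4102 -> steps_to_one(4102)
4102 is even -> steps_to_one(2051)
2051 is odd -> 3*2051+1 = 6154 -> steps_to_one(6154)
6154 is even -> steps_to_one(3077)
3077 is odd -> 3*3077+1 = 9232 -> steps_to_one(9232)
9232 is even -> steps_to_one(4616)
4616 is even -> steps_to_one(2308)
2308 is even -> steps_to_one(1154)
1154 is even -> steps_to_one(577)
577 is odd -> 3*577+1 = 1732 -> steps_to_one(1732)
1732 is even -> steps_to_one(866)
866 is even -> steps_to_one(433)
433 is odd -> 3*433+1 = 1300 -> steps_to_one(1300)
1300 is even -> steps_to_one(650)
650 is even -> steps_to_one(325)
325 is odd -> 3*325+1 = 976 -> steps_to_one(976)
976 is even -> steps_to_one(488)
488 is even -> steps_to_one(244)
244 is even -> steps_to_one(122)
122 is even -> steps_to_one(61)
61 is odd -> 3*61+1 = 184 -> steps_to_one(184)
184 is even -> steps_to_one(92)
92 is even -> steps_to_one(46)
46 is even -> steps_to_one(23)
23 is odd -> 3*23+1 = 70 -> steps_to_one(70)
70 is even -> steps_to_one(35)
35 is odd -> 3*35+1 = 106 -> steps_to_one(106)
106 is even -> steps_to_one(53)
53 is odd -> 3*53+1 = 160 -> steps_to_one(160)
160 is even -> steps_to_one(80)
80 is even -> steps_to_one(40)
40 is even -> steps_to_one(20)
20 is even -> steps_to_one(10)
10 is even -> steps_to_one(5)
5 is odd -> 3*5+1 = 16 -> steps_to_one(16)
16 is even -> steps_to_one(8)
8 is even -> steps_to_one(4)
4 is even -> steps_to_one(2)
2 is even -> steps_to_one(1)
Reached 1 after 111 steps
= 111


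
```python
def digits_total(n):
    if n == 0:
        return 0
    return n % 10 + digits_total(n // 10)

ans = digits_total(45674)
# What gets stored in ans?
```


digits_total(45674)
= 4 + digits_total(4567)
= 4 + 7 + digits_total(456)
= 4 + 7 + 6 + digits_total(45)
= 4 + 7 + 6 + 5 + digits_total(4)
= 4 + 7 + 6 + 5 + 4 + digits_total(0)
= 4 + 7 + 6 + 5 + 4 + 0
= 26


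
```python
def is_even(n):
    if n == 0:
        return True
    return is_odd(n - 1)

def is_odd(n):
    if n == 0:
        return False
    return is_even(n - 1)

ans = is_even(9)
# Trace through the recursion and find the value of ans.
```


is_even(9)
= is_odd(8)
= is_even(7)
= is_odd(6)
= is_even(5)
= is_odd(4)
= is_even(3)
= is_odd(2)
= is_even(1)
= is_odd(0)
n == 0: return False
= False


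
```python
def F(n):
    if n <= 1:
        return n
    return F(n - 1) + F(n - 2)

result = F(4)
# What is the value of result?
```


F(4)
= F(3) + F(2)
= (F(2) + F(1)) + F(2)
Computing bottom-up: F(0)=0, F(1)=1, F(2)=1, F(3)=2, F(4)=3
= 3


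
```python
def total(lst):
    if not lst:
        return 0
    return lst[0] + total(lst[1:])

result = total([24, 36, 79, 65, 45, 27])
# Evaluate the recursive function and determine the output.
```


total([24, 36, 79, 65, 45, 27])
= 24 + total([36, 79, 65, 45, 27])
= 24 + 36 + total([79, 65, 45, 27])
= 24 + 36 + 79 + total([65, 45, 27])
= 24 + 36 + 79 + 65 + total([45, 27])
= 24 + 36 + 79 + 65 + 45 + total([27])
= 24 + 36 + 79 + 65 + 45 + 27 + total([])
= 24 + 36 + 79 + 65 + 45 + 27 + 0
= 276


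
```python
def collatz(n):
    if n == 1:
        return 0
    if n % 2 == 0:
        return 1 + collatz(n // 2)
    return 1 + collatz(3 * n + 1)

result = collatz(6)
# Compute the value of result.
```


collatz(6)
6 is even -> collatz(3)
3 is odd -> 3*3+1 = 10 -> collatz(10)
10 is even -> collatz(5)
5 is odd -> 3*5+1 = 16 -> collatz(16)
16 is even -> collatz(8)
8 is even -> collatz(4)
4 is even -> collatz(2)
2 is even -> collatz(1)
Reached 1 after 8 steps
= 8


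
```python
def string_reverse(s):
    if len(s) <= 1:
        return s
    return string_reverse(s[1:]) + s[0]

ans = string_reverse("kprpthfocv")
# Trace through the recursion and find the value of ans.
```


string_reverse("kprpthfocv")
= string_reverse("prpthfocv") + "k"
= string_reverse("rpthfocv") + "p" + "k"
= string_reverse("pthfocv") + "r" + "p" + "k"
= string_reverse("thfocv") + "p" + "r" + "p" + "k"
= string_reverse("hfocv") + "t" + "p" + "r" + "p" + "k"
= string_reverse("focv") + "h" + "t" + "p" + "r" + "p" + "k"
= string_reverse("ocv") + "f" + "h" + "t" + "p" + "r" + "p" + "k"
= string_reverse("cv") + "o" + "f" + "h" + "t" + "p" + "r" + "p" + "k"
= string_reverse("v") + "c" + "o" + "f" + "h" + "t" + "p" + "r" + "p" + "k"
= "v" + "c" + "o" + "f" + "h" + "t" + "p" + "r" + "p" + "k"
= "vcofhtprpk"


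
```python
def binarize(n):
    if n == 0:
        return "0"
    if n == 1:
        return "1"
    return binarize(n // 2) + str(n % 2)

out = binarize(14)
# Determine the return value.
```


binarize(14)
= binarize(7) + "0"
= binarize(3) + "1" + "0"
= binarize(1) + "1" + "1" + "0"
= "1" + "1" + "1" + "0"
= "1110"


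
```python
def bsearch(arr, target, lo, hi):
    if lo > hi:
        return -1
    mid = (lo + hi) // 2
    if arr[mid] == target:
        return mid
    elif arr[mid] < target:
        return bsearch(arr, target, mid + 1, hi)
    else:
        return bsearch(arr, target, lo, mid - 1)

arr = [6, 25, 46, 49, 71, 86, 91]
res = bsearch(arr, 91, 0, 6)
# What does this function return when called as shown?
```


bsearch(arr, 91, 0, 6)
lo=0, hi=6, mid=3, arr[mid]=49
49 < 91, search right half
lo=4, hi=6, mid=5, arr[mid]=86
86 < 91, search right half
lo=6, hi=6, mid=6, arr[mid]=91
arr[6] == 91, found at index 6
= 6


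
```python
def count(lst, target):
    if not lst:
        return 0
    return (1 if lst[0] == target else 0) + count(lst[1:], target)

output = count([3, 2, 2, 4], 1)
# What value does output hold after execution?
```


count([3, 2, 2, 4], 1)
lst[0]=3 != 1: 0 + count([2, 2, 4], 1)
lst[0]=2 != 1: 0 + count([2, 4], 1)
lst[0]=2 != 1: 0 + count([4], 1)
lst[0]=4 != 1: 0 + count([], 1)
= 0


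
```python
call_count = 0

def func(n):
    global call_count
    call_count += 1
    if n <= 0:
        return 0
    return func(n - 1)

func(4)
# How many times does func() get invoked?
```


func(4) calls func(3) calls ... calls func(0)
Total calls: 4 + 1 (for base case) = 5


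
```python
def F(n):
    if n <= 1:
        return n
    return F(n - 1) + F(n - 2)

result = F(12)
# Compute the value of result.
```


F(12)
= F(11) + F(10)
= (F(10) + F(9)) + F(10)
Computing bottom-up: F(0)=0, F(1)=1, F(2)=1, F(3)=2, F(4)=3, F(5)=5, F(6)=8, F(7)=13, F(8)=21, F(9)=34, F(10)=55, F(11)=89, F(12)=144
= 144


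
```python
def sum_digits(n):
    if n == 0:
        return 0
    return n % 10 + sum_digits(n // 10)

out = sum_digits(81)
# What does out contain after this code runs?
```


sum_digits(81)
= 1 + sum_digits(8)
= 1 + 8 + sum_digits(0)
= 1 + 8 + 0
= 9


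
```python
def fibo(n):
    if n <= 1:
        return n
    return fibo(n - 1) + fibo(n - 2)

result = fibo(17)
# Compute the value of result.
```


fibo(17)
= fibo(16) + fibo(15)
= (fibo(15) + fibo(14)) + fibo(15)
Computing bottom-up: fibo(0)=0, fibo(1)=1, fibo(2)=1, fibo(3)=2, fibo(4)=3, fibo(5)=5, fibo(6)=8, fibo(7)=13, fibo(8)=21, fibo(9)=34, fibo(10)=55, fibo(11)=89, fibo(12)=144, fibo(13)=233, fibo(14)=377, fibo(15)=610, fibo(16)=987, fibo(17)=1597
= 1597


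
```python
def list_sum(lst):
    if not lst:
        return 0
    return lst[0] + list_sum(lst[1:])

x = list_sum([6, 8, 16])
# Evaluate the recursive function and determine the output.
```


list_sum([6, 8, 16])
= 6 + list_sum([8, 16])
= 6 + 8 + list_sum([16])
= 6 + 8 + 16 + list_sum([])
= 6 + 8 + 16 + 0
= 30


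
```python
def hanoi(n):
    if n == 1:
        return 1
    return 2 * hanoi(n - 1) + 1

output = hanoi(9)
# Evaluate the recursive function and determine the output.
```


hanoi(9)
= 2 * hanoi(8) + 1
= 2 * (2 * hanoi(7) + 1) + 1
= 2 * (2 * (2 * hanoi(6) + 1) + 1) + 1
= 2 * (2 * (2 * (2 * hanoi(5) + 1) + 1) + 1) + 1
= 2 * (2 * (2 * (2 * (2 * hanoi(4) + 1) + 1) + 1) + 1) + 1
= 2 * (2 * (2 * (2 * (2 * (2 * hanoi(3) + 1) + 1) + 1) + 1) + 1) + 1
= 2 * (2 * (2 * (2 * (2 * (2 * (2 * hanoi(2) + 1) + 1) + 1) + 1) + 1) + 1) + 1
= 2 * (2 * (2 * (2 * (2 * (2 * (2 * (2 * hanoi(1) + 1) + 1) + 1) + 1) + 1) + 1) + 1) + 1
Now compute bottom-up:
hanoi(1) = 1
hanoi(2) = 2 * 1 + 1 = 3
hanoi(3) = 2 * 3 + 1 = 7
hanoi(4) = 2 * 7 + 1 = 15
hanoi(5) = 2 * 15 + 1 = 31
hanoi(6) = 2 * 31 + 1 = 63
hanoi(7) = 2 * 63 + 1 = 127
hanoi(8) = 2 * 127 + 1 = 255
hanoi(9) = 2 * 255 + 1 = 511
= 511


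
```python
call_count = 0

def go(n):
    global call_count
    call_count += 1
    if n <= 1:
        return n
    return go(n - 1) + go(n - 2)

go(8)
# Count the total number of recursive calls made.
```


go(8) calls go(7) and go(6); each non-base call branches into two more.
Let C(k) = total number of calls made by go(k), including the call to go(k) itself.
Base cases: C(0) = 1, C(1) = 1
Recurrence: C(k) = 1 + C(k-1) + C(k-2)
  C(2) = 1 + C(1) + C(0) = 1 + 1 + 1 = 3
  C(3) = 1 + C(2) + C(1) = 1 + 3 + 1 = 5
  C(4) = 1 + C(3) + C(2) = 1 + 5 + 3 = 9
  C(5) = 1 + C(4) + C(3) = 1 + 9 + 5 = 15
  C(6) = 1 + C(5) + C(4) = 1 + 15 + 9 = 25
  C(7) = 1 + C(6) + C(5) = 1 + 25 + 15 = 41
  C(8) = 1 + C(7) + C(6) = 1 + 41 + 25 = 67
Total calls = C(8) = 67


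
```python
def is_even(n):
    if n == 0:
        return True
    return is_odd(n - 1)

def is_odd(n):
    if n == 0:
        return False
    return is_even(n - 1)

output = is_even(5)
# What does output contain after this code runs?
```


is_even(5)
= is_odd(4)
= is_even(3)
= is_odd(2)
= is_even(1)
= is_odd(0)
n == 0: return False
= False


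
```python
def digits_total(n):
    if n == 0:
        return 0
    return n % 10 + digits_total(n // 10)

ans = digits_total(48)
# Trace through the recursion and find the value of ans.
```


digits_total(48)
= 8 + digits_total(4)
= 8 + 4 + digits_total(0)
= 8 + 4 + 0
= 12


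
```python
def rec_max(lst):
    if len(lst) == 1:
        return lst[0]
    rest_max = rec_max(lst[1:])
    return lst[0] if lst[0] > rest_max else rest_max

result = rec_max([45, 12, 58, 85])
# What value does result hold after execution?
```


rec_max([45, 12, 58, 85])
= compare 45 with rec_max([12, 58, 85])
= compare 12 with rec_max([58, 85])
= compare 58 with rec_max([85])
Base: rec_max([85]) = 85
compare 58 with 85: max = 85
compare 12 with 85: max = 85
compare 45 with 85: max = 85
= 85


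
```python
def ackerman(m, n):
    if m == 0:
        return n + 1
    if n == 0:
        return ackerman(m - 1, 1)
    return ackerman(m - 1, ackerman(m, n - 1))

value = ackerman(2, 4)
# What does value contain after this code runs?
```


ackerman(2, 4)
= ackerman(1, ackerman(2, 3))
First compute ackerman(2, 3) = 9
= ackerman(1, 9)
= 11


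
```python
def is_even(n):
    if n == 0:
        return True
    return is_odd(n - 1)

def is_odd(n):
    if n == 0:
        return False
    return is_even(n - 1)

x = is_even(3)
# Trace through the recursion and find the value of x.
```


is_even(3)
= is_odd(2)
= is_even(1)
= is_odd(0)
n == 0: return False
= False


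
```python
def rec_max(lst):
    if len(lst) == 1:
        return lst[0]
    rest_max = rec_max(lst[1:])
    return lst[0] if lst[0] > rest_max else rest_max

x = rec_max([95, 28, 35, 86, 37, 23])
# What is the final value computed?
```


rec_max([95, 28, 35, 86, 37, 23])
= compare 95 with rec_max([28, 35, 86, 37, 23])
= compare 28 with rec_max([35, 86, 37, 23])
= compare 35 with rec_max([86, 37, 23])
= compare 86 with rec_max([37, 23])
= compare 37 with rec_max([23])
Base: rec_max([23]) = 23
compare 37 with 23: max = 37
compare 86 with 37: max = 86
compare 35 with 86: max = 86
compare 28 with 86: max = 86
compare 95 with 86: max = 95
= 95


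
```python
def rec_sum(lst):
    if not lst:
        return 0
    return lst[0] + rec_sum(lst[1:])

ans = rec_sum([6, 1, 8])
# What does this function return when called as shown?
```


rec_sum([6, 1, 8])
= 6 + rec_sum([1, 8])
= 6 + 1 + rec_sum([8])
= 6 + 1 + 8 + rec_sum([])
= 6 + 1 + 8 + 0
= 15


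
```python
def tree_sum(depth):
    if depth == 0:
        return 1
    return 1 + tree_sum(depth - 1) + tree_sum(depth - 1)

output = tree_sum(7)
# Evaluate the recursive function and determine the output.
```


tree_sum(7)
= 1 + tree_sum(6) + tree_sum(6)
= 1 + 2 * tree_sum(6)
tree_sum(k) = 2^(k+1) - 1
tree_sum(0) = 1
tree_sum(1) = 3
tree_sum(2) = 7
tree_sum(3) = 15
tree_sum(4) = 31
tree_sum(7) = 2^8 - 1 = 255


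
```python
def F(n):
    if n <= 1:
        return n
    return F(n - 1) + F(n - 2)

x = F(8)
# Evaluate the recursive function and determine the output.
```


F(8)
= F(7) + F(6)
= (F(6) + F(5)) + F(6)
Computing bottom-up: F(0)=0, F(1)=1, F(2)=1, F(3)=2, F(4)=3, F(5)=5, F(6)=8, F(7)=13, F(8)=21
= 21


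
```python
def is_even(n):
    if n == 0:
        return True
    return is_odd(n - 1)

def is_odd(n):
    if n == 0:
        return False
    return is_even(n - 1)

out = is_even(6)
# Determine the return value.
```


is_even(6)
= is_odd(5)
= is_even(4)
= is_odd(3)
= is_even(2)
= is_odd(1)
= is_even(0)
n == 0: return True
= True


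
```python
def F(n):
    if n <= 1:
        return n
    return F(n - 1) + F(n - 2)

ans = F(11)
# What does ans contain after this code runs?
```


F(11)
= F(10) + F(9)
= (F(9) + F(8)) + F(9)
Computing bottom-up: F(0)=0, F(1)=1, F(2)=1, F(3)=2, F(4)=3, F(5)=5, F(6)=8, F(7)=13, F(8)=21, F(9)=34, F(10)=55, F(11)=89
= 89


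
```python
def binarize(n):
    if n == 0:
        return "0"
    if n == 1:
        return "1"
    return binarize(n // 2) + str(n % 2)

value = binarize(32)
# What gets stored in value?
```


binarize(32)
= binarize(16) + "0"
= binarize(8) + "0" + "0"
= binarize(4) + "0" + "0" + "0"
= binarize(2) + "0" + "0" + "0" + "0"
= binarize(1) + "0" + "0" + "0" + "0" + "0"
= "1" + "0" + "0" + "0" + "0" + "0"
= "100000"


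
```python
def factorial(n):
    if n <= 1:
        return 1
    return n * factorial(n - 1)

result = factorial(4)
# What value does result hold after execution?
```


factorial(4)
= 4 * factorial(3)
= 4 * 3 * factorial(2)
= 4 * 3 * 2 * factorial(1)
= 4 * 3 * 2 * 1
= 24


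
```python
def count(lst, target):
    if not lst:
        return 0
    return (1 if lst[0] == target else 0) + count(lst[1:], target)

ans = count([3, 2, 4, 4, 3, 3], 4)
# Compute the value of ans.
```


count([3, 2, 4, 4, 3, 3], 4)
lst[0]=3 != 4: 0 + count([2, 4, 4, 3, 3], 4)
lst[0]=2 != 4: 0 + count([4, 4, 3, 3], 4)
lst[0]=4 == 4: 1 + count([4, 3, 3], 4)
lst[0]=4 == 4: 1 + count([3, 3], 4)
lst[0]=3 != 4: 0 + count([3], 4)
lst[0]=3 != 4: 0 + count([], 4)
= 2


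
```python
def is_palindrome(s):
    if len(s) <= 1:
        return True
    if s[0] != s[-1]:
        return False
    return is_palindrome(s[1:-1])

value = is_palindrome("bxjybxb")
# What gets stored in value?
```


is_palindrome("bxjybxb")
"bxjybxb": s[0]='b' == s[-1]='b' -> is_palindrome("xjybx")
"xjybx": s[0]='x' == s[-1]='x' -> is_palindrome("jyb")
"jyb": s[0]='j' != s[-1]='b' -> False
= False


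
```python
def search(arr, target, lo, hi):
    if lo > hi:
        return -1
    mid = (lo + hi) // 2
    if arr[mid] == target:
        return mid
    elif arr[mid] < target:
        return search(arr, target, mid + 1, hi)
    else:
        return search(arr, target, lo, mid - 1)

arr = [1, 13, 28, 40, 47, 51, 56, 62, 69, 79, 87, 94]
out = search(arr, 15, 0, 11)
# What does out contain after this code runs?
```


search(arr, 15, 0, 11)
lo=0, hi=11, mid=5, arr[mid]=51
51 > 15, search left half
lo=0, hi=4, mid=2, arr[mid]=28
28 > 15, search left half
lo=0, hi=1, mid=0, arr[mid]=1
1 < 15, search right half
lo=1, hi=1, mid=1, arr[mid]=13
13 < 15, search right half
lo > hi, target not found, return -1
= -1


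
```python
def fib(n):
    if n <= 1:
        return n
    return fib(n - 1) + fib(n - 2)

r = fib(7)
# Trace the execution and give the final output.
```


fib(7)
= fib(6) + fib(5)
= (fib(5) + fib(4)) + fib(5)
Computing bottom-up: fib(0)=0, fib(1)=1, fib(2)=1, fib(3)=2, fib(4)=3, fib(5)=5, fib(6)=8, fib(7)=13
= 13


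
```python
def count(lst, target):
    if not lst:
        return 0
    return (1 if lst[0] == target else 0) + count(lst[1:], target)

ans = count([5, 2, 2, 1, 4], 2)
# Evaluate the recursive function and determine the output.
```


count([5, 2, 2, 1, 4], 2)
lst[0]=5 != 2: 0 + count([2, 2, 1, 4], 2)
lst[0]=2 == 2: 1 + count([2, 1, 4], 2)
lst[0]=2 == 2: 1 + count([1, 4], 2)
lst[0]=1 != 2: 0 + count([4], 2)
lst[0]=4 != 2: 0 + count([], 2)
= 2


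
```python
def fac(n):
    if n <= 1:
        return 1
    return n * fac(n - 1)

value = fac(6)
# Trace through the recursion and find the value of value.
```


fac(6)
= 6 * fac(5)
= 6 * 5 * fac(4)
= 6 * 5 * 4 * fac(3)
= 6 * 5 * 4 * 3 * fac(2)
= 6 * 5 * 4 * 3 * 2 * fac(1)
= 6 * 5 * 4 * 3 * 2 * 1
= 720


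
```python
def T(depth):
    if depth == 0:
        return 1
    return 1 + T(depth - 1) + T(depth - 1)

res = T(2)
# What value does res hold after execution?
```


T(2)
= 1 + T(1) + T(1)
= 1 + 2 * T(1)
T(k) = 2^(k+1) - 1
T(0) = 1
T(1) = 3
T(2) = 7
T(2) = 2^3 - 1 = 7


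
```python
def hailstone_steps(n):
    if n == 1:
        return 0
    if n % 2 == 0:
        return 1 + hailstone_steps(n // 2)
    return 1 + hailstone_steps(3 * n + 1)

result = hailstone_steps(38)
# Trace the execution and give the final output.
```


hailstone_steps(38)
38 is even -> hailstone_steps(19)
19 is odd -> 3*19+1 = 58 -> hailstone_steps(58)
58 is even -> hailstone_steps(29)
29 is odd -> 3*29+1 = 88 -> hailstone_steps(88)
88 is even -> hailstone_steps(44)
44 is even -> hailstone_steps(22)
22 is even -> hailstone_steps(11)
11 is odd -> 3*11+1 = 34 -> hailstone_steps(34)
34 is even -> hailstone_steps(17)
17 is odd -> 3*17+1 = 52 -> hailstone_steps(52)
52 is even -> hailstone_steps(26)
26 is even -> hailstone_steps(13)
13 is odd -> 3*13+1 = 40 -> hailstone_steps(40)
40 is even -> hailstone_steps(20)
20 is even -> hailstone_steps(10)
10 is even -> hailstone_steps(5)
5 is odd -> 3*5+1 = 16 -> hailstone_steps(16)
16 is even -> hailstone_steps(8)
8 is even -> hailstone_steps(4)
4 is even -> hailstone_steps(2)
2 is even -> hailstone_steps(1)
Reached 1 after 21 steps
= 21


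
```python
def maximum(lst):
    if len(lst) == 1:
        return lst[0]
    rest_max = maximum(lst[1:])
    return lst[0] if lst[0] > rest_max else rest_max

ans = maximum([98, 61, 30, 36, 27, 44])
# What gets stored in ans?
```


maximum([98, 61, 30, 36, 27, 44])
= compare 98 with maximum([61, 30, 36, 27, 44])
= compare 61 with maximum([30, 36, 27, 44])
= compare 30 with maximum([36, 27, 44])
= compare 36 with maximum([27, 44])
= compare 27 with maximum([44])
Base: maximum([44]) = 44
compare 27 with 44: max = 44
compare 36 with 44: max = 44
compare 30 with 44: max = 44
compare 61 with 44: max = 61
compare 98 with 61: max = 98
= 98


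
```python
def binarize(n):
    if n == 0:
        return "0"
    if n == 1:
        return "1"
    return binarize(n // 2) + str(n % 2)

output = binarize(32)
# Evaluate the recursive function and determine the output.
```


binarize(32)
= binarize(16) + "0"
= binarize(8) + "0" + "0"
= binarize(4) + "0" + "0" + "0"
= binarize(2) + "0" + "0" + "0" + "0"
= binarize(1) + "0" + "0" + "0" + "0" + "0"
= "1" + "0" + "0" + "0" + "0" + "0"
= "100000"


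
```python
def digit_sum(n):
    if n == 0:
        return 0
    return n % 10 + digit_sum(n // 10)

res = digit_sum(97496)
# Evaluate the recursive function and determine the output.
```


digit_sum(97496)
= 6 + digit_sum(9749)
= 6 + 9 + digit_sum(974)
= 6 + 9 + 4 + digit_sum(97)
= 6 + 9 + 4 + 7 + digit_sum(9)
= 6 + 9 + 4 + 7 + 9 + digit_sum(0)
= 6 + 9 + 4 + 7 + 9 + 0
= 35


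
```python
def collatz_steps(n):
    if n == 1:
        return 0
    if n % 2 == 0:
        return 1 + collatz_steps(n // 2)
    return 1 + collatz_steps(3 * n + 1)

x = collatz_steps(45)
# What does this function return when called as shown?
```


collatz_steps(45)
45 is odd -> 3*45+1 = 136 -> collatz_steps(136)
136 is even -> collatz_steps(68)
68 is even -> collatz_steps(34)
34 is even -> collatz_steps(17)
17 is odd -> 3*17+1 = 52 -> collatz_steps(52)
52 is even -> collatz_steps(26)
26 is even -> collatz_steps(13)
13 is odd -> 3*13+1 = 40 -> collatz_steps(40)
40 is even -> collatz_steps(20)
20 is even -> collatz_steps(10)
10 is even -> collatz_steps(5)
5 is odd -> 3*5+1 = 16 -> collatz_steps(16)
16 is even -> collatz_steps(8)
8 is even -> collatz_steps(4)
4 is even -> collatz_steps(2)
2 is even -> collatz_steps(1)
Reached 1 after 16 steps
= 16


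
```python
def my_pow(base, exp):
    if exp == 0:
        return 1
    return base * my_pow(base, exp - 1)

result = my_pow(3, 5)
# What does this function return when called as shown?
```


my_pow(3, 5)
= 3 * my_pow(3, 4)
= 3 * 3 * my_pow(3, 3)
= 3 * 3 * 3 * my_pow(3, 2)
= 3 * 3 * 3 * 3 * my_pow(3, 1)
= 3 * 3 * 3 * 3 * 3 * my_pow(3, 0)
= 3 * 3 * 3 * 3 * 3 * 1
= 243


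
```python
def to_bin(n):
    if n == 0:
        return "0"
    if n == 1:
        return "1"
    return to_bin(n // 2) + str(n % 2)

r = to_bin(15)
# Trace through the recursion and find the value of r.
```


to_bin(15)
= to_bin(7) + "1"
= to_bin(3) + "1" + "1"
= to_bin(1) + "1" + "1" + "1"
= "1" + "1" + "1" + "1"
= "1111"


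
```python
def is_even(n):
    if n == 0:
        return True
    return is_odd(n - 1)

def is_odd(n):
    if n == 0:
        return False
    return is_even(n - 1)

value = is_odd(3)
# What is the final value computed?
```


is_odd(3)
= is_even(2)
= is_odd(1)
= is_even(0)
n == 0: return True
= True


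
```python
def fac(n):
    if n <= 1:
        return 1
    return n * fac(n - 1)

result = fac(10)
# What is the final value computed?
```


fac(10)
= 10 * fac(9)
= 10 * 9 * fac(8)
= 10 * 9 * 8 * fac(7)
= 10 * 9 * 8 * 7 * fac(6)
= 10 * 9 * 8 * 7 * 6 * fac(5)
= 10 * 9 * 8 * 7 * 6 * 5 * fac(4)
= 10 * 9 * 8 * 7 * 6 * 5 * 4 * fac(3)
= 10 * 9 * 8 * 7 * 6 * 5 * 4 * 3 * fac(2)
= 10 * 9 * 8 * 7 * 6 * 5 * 4 * 3 * 2 * fac(1)
= 10 * 9 * 8 * 7 * 6 * 5 * 4 * 3 * 2 * 1
= 3628800


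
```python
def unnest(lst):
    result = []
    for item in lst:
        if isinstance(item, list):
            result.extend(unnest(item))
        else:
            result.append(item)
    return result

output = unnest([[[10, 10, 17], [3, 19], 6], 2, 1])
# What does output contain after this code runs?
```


unnest([[[10, 10, 17], [3, 19], 6], 2, 1])
Processing each element:
  [[10, 10, 17], [3, 19], 6] is a list -> unnest recursively -> [10, 10, 17, 3, 19, 6]
  2 is not a list -> append 2
  1 is not a list -> append 1
= [10, 10, 17, 3, 19, 6, 2, 1]


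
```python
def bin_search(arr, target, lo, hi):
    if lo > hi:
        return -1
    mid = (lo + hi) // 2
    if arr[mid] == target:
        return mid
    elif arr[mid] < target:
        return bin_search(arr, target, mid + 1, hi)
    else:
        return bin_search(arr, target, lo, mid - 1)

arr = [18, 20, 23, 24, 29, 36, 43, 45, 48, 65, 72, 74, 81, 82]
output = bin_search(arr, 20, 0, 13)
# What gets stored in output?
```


bin_search(arr, 20, 0, 13)
lo=0, hi=13, mid=6, arr[mid]=43
43 > 20, search left half
lo=0, hi=5, mid=2, arr[mid]=23
23 > 20, search left half
lo=0, hi=1, mid=0, arr[mid]=18
18 < 20, search right half
lo=1, hi=1, mid=1, arr[mid]=20
arr[1] == 20, found at index 1
= 1


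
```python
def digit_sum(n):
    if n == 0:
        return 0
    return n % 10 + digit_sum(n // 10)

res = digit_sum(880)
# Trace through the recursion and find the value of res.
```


digit_sum(880)
= 0 + digit_sum(88)
= 0 + 8 + digit_sum(8)
= 0 + 8 + 8 + digit_sum(0)
= 0 + 8 + 8 + 0
= 16


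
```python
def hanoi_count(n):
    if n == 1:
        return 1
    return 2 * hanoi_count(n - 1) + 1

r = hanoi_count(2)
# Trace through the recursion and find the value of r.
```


hanoi_count(2)
= 2 * hanoi_count(1) + 1
Now compute bottom-up:
hanoi_count(1) = 1
hanoi_count(2) = 2 * 1 + 1 = 3
= 3


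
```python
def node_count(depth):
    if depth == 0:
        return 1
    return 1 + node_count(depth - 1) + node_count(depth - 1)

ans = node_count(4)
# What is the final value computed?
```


node_count(4)
= 1 + node_count(3) + node_count(3)
= 1 + 2 * node_count(3)
node_count(k) = 2^(k+1) - 1
node_count(0) = 1
node_count(1) = 3
node_count(2) = 7
node_count(3) = 15
node_count(4) = 31
node_count(4) = 2^5 - 1 = 31


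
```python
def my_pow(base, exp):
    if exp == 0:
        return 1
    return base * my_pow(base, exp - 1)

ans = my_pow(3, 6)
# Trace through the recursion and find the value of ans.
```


my_pow(3, 6)
= 3 * my_pow(3, 5)
= 3 * 3 * my_pow(3, 4)
= 3 * 3 * 3 * my_pow(3, 3)
= 3 * 3 * 3 * 3 * my_pow(3, 2)
= 3 * 3 * 3 * 3 * 3 * my_pow(3, 1)
= 3 * 3 * 3 * 3 * 3 * 3 * my_pow(3, 0)
= 3 * 3 * 3 * 3 * 3 * 3 * 1
= 729


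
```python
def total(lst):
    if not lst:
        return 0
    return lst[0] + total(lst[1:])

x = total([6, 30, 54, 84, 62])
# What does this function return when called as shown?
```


total([6, 30, 54, 84, 62])
= 6 + total([30, 54, 84, 62])
= 6 + 30 + total([54, 84, 62])
= 6 + 30 + 54 + total([84, 62])
= 6 + 30 + 54 + 84 + total([62])
= 6 + 30 + 54 + 84 + 62 + total([])
= 6 + 30 + 54 + 84 + 62 + 0
= 236


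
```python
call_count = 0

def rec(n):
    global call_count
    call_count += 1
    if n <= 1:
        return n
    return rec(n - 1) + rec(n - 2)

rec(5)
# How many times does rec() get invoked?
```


rec(5) calls rec(4) and rec(3); each non-base call branches into two more.
Let C(k) = total number of calls made by rec(k), including the call to rec(k) itself.
Base cases: C(0) = 1, C(1) = 1
Recurrence: C(k) = 1 + C(k-1) + C(k-2)
  C(2) = 1 + C(1) + C(0) = 1 + 1 + 1 = 3
  C(3) = 1 + C(2) + C(1) = 1 + 3 + 1 = 5
  C(4) = 1 + C(3) + C(2) = 1 + 5 + 3 = 9
  C(5) = 1 + C(4) + C(3) = 1 + 9 + 5 = 15
Total calls = C(5) = 15


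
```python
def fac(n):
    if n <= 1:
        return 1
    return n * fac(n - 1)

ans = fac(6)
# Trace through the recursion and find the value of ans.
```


fac(6)
= 6 * fac(5)
= 6 * 5 * fac(4)
= 6 * 5 * 4 * fac(3)
= 6 * 5 * 4 * 3 * fac(2)
= 6 * 5 * 4 * 3 * 2 * fac(1)
= 6 * 5 * 4 * 3 * 2 * 1
= 720


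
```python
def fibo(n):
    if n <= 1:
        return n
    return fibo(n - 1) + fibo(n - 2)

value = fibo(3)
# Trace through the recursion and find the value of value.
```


fibo(3)
= fibo(2) + fibo(1)
Computing bottom-up: fibo(0)=0, fibo(1)=1, fibo(2)=1, fibo(3)=2
= 2


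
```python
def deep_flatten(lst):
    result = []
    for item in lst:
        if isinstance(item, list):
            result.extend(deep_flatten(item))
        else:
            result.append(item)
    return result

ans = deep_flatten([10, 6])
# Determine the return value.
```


deep_flatten([10, 6])
Processing each element:
  10 is not a list -> append 10
  6 is not a list -> append 6
= [10, 6]


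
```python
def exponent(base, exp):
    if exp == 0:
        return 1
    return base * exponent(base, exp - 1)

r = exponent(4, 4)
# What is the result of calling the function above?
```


exponent(4, 4)
= 4 * exponent(4, 3)
= 4 * 4 * exponent(4, 2)
= 4 * 4 * 4 * exponent(4, 1)
= 4 * 4 * 4 * 4 * exponent(4, 0)
= 4 * 4 * 4 * 4 * 1
= 256


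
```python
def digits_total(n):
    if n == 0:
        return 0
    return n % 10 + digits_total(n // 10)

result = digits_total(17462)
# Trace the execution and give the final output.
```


digits_total(17462)
= 2 + digits_total(1746)
= 2 + 6 + digits_total(174)
= 2 + 6 + 4 + digits_total(17)
= 2 + 6 + 4 + 7 + digits_total(1)
= 2 + 6 + 4 + 7 + 1 + digits_total(0)
= 2 + 6 + 4 + 7 + 1 + 0
= 20


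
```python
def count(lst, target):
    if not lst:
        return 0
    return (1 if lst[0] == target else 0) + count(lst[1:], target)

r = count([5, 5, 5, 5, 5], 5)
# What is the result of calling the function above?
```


count([5, 5, 5, 5, 5], 5)
lst[0]=5 == 5: 1 + count([5, 5, 5, 5], 5)
lst[0]=5 == 5: 1 + count([5, 5, 5], 5)
lst[0]=5 == 5: 1 + count([5, 5], 5)
lst[0]=5 == 5: 1 + count([5], 5)
lst[0]=5 == 5: 1 + count([], 5)
= 5


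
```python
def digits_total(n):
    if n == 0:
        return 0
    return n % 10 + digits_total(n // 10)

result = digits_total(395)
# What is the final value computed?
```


digits_total(395)
= 5 + digits_total(39)
= 5 + 9 + digits_total(3)
= 5 + 9 + 3 + digits_total(0)
= 5 + 9 + 3 + 0
= 17


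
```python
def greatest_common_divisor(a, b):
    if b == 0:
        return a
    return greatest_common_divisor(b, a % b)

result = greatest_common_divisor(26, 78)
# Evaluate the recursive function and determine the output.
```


greatest_common_divisor(26, 78)
= greatest_common_divisor(78, 26 % 78) = greatest_common_divisor(78, 26)
= greatest_common_divisor(26, 78 % 26) = greatest_common_divisor(26, 0)
b == 0, return a = 26
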